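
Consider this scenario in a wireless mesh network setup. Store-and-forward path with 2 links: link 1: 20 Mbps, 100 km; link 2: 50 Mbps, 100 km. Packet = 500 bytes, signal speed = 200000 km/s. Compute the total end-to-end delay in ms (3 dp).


Packet = 500 bytes = 4000 bits. Store-and-forward: sum (t_trans + t_prop) per link.
Link 1: t_trans = 4000/(20*10^6) s = 0.2000 ms; t_prop = 100/200000 s = 0.5000 ms; subtotal = 0.7000 ms
Link 2: t_trans = 4000/(50*10^6) s = 0.0800 ms; t_prop = 100/200000 s = 0.5000 ms; subtotal = 0.5800 ms
End-to-end = 0.7000 + 0.5800 = 1.2800 ms -> 1.280 ms (3 dp)

1.280


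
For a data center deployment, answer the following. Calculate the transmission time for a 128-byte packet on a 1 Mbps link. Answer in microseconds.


Given: packet = 128 bytes, bandwidth = 1 Mbps
Packet in bits = 128 * 8 = 1024 bits
Bandwidth = 1 * 10^6 = 1000000 bps
Time = 1024 / 1000000 seconds
Time in us = 1024 * 10^6 / 1000000 = 1024

1024


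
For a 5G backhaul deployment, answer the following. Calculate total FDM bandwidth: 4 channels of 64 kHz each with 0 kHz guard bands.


Given: 4 channels, 64 kHz each, guard = 0 kHz
Channel bandwidth = 4 * 64 = 256 kHz
Guard bands = 3 gaps * 0 kHz = 0 kHz
Total = 256 + 0 = 256 kHz

256


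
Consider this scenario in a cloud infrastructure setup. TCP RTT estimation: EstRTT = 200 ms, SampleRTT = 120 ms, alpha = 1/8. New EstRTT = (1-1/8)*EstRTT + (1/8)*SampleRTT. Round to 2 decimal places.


Given: EstRTT = 200 ms, SampleRTT = 120 ms, alpha = 1/8
New EstRTT = (1 - alpha) * EstRTT + alpha * SampleRTT
(7/8) * 200 = 175
(1/8) * 120 = 15
New EstRTT = 175 + 15 = 190 ms -> 190.00 ms (2 dp)

190.00


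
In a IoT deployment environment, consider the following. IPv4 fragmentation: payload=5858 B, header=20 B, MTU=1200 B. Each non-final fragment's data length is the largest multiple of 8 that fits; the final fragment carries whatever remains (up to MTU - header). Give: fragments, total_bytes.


Max data per non-final fragment = floor((MTU - header)/8)*8 = floor((1200 - 20)/8)*8 = floor(1180/8)*8 = 1176 B
Final fragment needs no 8-byte alignment: it can carry up to MTU - header = 1180 B
Non-final fragments needed = ceil((payload - 1180) / 1176) = ceil(4678/1176) = ceil(3.9779) = 4
Number of fragments = 4 + 1 = 5
Fragment sizes (data): 4 * 1176 B + 1154 B (last, 1154 <= 1180 OK)
Total bytes sent = payload + n_frags * header = 5858 + 5*20 = 5858 + 100 = 5958 B

5, 5958


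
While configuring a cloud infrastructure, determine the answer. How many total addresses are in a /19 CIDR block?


Given: CIDR prefix /19
Host bits = 32 - 19 = 13
Total addresses = 2^13 = 8192

8192


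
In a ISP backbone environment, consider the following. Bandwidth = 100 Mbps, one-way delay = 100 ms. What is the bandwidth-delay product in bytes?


Given: bandwidth = 100 Mbps, delay = 100 ms
BDP in bits = 100 * 10^6 * 100 / 1000
BDP in bits = 10000000
BDP in bytes = 10000000 / 8 = 1250000

1250000


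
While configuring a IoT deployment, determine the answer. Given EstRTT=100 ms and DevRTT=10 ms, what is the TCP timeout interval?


Given: EstRTT = 100 ms, DevRTT = 10 ms
Timeout = EstRTT + 4 * DevRTT
4 * DevRTT = 4 * 10 = 40
Timeout = 100 + 40 = 140 ms

140


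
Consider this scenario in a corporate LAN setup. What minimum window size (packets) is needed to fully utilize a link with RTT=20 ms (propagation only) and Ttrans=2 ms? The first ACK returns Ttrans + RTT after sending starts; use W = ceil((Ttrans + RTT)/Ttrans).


Given: Ttrans = 2 ms, RTT = 20 ms (= 2 * Tprop, Tprop = 10 ms)
Time until first ACK returns = Ttrans + RTT = 2 + 20 = 22 ms
Need W * Ttrans >= Ttrans + RTT  ->  W >= (Ttrans + RTT) / Ttrans
(Ttrans + RTT) / Ttrans = 22 / 2 = 11
W_min = ceil(11) = 11

11


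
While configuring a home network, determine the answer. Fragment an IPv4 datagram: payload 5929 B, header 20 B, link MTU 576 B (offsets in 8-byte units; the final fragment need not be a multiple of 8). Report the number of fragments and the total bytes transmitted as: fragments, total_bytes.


Max data per non-final fragment = floor((MTU - header)/8)*8 = floor((576 - 20)/8)*8 = floor(556/8)*8 = 552 B
Final fragment needs no 8-byte alignment: it can carry up to MTU - header = 556 B
Non-final fragments needed = ceil((payload - 556) / 552) = ceil(5373/552) = ceil(9.7337) = 10
Number of fragments = 10 + 1 = 11
Fragment sizes (data): 10 * 552 B + 409 B (last, 409 <= 556 OK)
Total bytes sent = payload + n_frags * header = 5929 + 11*20 = 5929 + 220 = 6149 B

11, 6149


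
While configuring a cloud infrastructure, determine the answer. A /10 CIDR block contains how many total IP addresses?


Given: CIDR prefix /10
Host bits = 32 - 10 = 22
Total addresses = 2^22 = 4194304

4194304


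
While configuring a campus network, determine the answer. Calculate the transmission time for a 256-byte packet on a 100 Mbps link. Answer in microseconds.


Given: packet = 256 bytes, bandwidth = 100 Mbps
Packet in bits = 256 * 8 = 2048 bits
Bandwidth = 100 * 10^6 = 100000000 bps
Time = 2048 / 100000000 seconds
Time in us = 2048 * 10^6 / 100000000 = 20.48

20.48


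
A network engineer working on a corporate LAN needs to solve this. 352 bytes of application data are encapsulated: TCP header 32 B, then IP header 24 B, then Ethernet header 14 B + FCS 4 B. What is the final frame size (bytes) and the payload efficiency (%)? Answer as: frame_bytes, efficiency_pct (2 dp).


TCP segment = 352 + 32 = 384 B
IP packet = 384 + 24 = 408 B
Ethernet frame = 408 + 14 + 4 = 426 B
Efficiency = app / frame = 352 / 426 = 0.826291 = 82.6291% -> 82.63% (2 dp)

426, 82.63


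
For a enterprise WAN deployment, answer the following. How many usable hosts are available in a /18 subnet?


Given: subnet mask /18
Host bits = 32 - 18 = 14
Total addresses = 2^14 = 16384
Usable hosts = 16384 - 2 (network + broadcast) = 16382

16382


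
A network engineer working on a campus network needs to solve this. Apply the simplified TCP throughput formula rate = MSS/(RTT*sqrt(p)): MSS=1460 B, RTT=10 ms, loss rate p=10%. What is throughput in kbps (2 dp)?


Given: MSS = 1460 bytes, RTT = 10 ms, loss = 10%
RTT in seconds = 10 / 1000 = 0.01
Loss rate = 10% = 0.1
sqrt(loss) = sqrt(0.1) = 0.316227766017
Throughput (bytes/s) = 1460 / (0.01 * 0.316227766017) = 461692.5384
Throughput (kbps) = 461692.5384 * 8 / 1000 = 3693.540307 -> 3693.54 kbps (2 dp)

3693.54


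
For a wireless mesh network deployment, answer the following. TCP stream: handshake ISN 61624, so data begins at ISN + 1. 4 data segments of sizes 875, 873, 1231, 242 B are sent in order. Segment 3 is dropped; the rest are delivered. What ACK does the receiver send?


SYN uses sequence number 61624; first data byte = ISN + 1 = 61625.
Segment 1: SEQ = 61625, len = 875 B, covers [61625, 62499]
Segment 2: SEQ = 62500, len = 873 B, covers [62500, 63372]
Segment 3: SEQ = 63373, len = 1231 B, covers [63373, 64603] [LOST]
Segment 4: SEQ = 64604, len = 242 B, covers [64604, 64845]
In-order data received: bytes [61625, 63372] (segments 1..2).
Segment 3 missing -> gap begins at byte 63373; later segments buffered out of order.
Cumulative ACK = next expected in-order byte = 61625 + 875 + 873 = 63373

63373


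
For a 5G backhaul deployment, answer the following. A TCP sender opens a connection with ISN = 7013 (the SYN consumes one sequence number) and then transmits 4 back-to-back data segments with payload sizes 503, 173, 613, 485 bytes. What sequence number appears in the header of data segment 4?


The SYN occupies sequence number ISN = 7013, so the first data byte is ISN + 1 = 7014.
SEQ of data segment i = (ISN + 1) + sum of payload sizes of segments 1..i-1.
Segment 1: SEQ = 7014, payload = 503 bytes
Segment 2: SEQ = 7517, payload = 173 bytes
Segment 3: SEQ = 7690, payload = 613 bytes
Segment 4: SEQ = 8303, payload = 485 bytes
SEQ of segment 4 = 7014 + 503 + 173 + 613 = 8303

8303


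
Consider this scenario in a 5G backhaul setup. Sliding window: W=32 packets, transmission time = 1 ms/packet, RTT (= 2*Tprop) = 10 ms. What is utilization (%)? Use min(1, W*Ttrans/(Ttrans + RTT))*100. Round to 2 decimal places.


Given: W = 32, Ttrans = 1 ms, RTT = 10 ms (= 2 * Tprop, Tprop = 5 ms)
Cycle time = Ttrans + RTT = 1 + 10 = 11 ms (first packet sent until its ACK returns)
W * Ttrans = 32 * 1 = 32 ms of sending per cycle
W * Ttrans / (Ttrans + RTT) = 32 / 11 = 2.909091
U = min(1, 2.909091) = 1.000000
U% = 100.00%

100.00


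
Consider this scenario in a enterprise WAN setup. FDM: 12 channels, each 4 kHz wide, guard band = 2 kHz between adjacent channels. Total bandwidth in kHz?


Given: 12 channels, 4 kHz each, guard = 2 kHz
Channel bandwidth = 12 * 4 = 48 kHz
Guard bands = 11 gaps * 2 kHz = 22 kHz
Total = 48 + 22 = 70 kHz

70


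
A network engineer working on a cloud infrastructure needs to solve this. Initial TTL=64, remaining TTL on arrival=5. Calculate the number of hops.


Given: initial TTL = 64, received TTL = 5
Hops = initial TTL - received TTL
Hops = 64 - 5 = 59

59


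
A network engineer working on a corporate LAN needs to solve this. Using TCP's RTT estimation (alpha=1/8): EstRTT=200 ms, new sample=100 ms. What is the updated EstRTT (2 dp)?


Given: EstRTT = 200 ms, SampleRTT = 100 ms, alpha = 1/8
New EstRTT = (1 - alpha) * EstRTT + alpha * SampleRTT
(7/8) * 200 = 175
(1/8) * 100 = 12.5
New EstRTT = 175 + 12.5 = 187.5 ms -> 187.50 ms (2 dp)

187.50


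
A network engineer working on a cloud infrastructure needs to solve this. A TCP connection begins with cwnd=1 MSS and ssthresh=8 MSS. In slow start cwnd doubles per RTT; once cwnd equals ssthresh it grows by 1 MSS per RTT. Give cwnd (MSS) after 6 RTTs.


RTT 0: cwnd = 1 MSS (initial)
RTT 1: cwnd = 2 MSS (slow start, doubled)
RTT 2: cwnd = 4 MSS (slow start, doubled)
RTT 3: cwnd = 8 MSS (slow start, doubled)
RTT 4: cwnd = 9 MSS (congestion avoidance, +1)
RTT 5: cwnd = 10 MSS (congestion avoidance, +1)
RTT 6: cwnd = 11 MSS (congestion avoidance, +1)

11


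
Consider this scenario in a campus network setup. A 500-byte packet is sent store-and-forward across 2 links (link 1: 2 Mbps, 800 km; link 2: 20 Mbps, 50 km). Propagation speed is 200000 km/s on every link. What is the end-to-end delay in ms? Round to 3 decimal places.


Packet = 500 bytes = 4000 bits. Store-and-forward: sum (t_trans + t_prop) per link.
Link 1: t_trans = 4000/(2*10^6) s = 2.0000 ms; t_prop = 800/200000 s = 4.0000 ms; subtotal = 6.0000 ms
Link 2: t_trans = 4000/(20*10^6) s = 0.2000 ms; t_prop = 50/200000 s = 0.2500 ms; subtotal = 0.4500 ms
End-to-end = 6.0000 + 0.4500 = 6.4500 ms -> 6.450 ms (3 dp)

6.450


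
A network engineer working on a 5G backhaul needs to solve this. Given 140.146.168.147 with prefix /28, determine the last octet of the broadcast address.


Given: IP = 140.146.168.147, prefix = /28
Host bits = 32 - 28 = 4
Network last octet = 147 AND mask = 144
Host part size = 2^4 - 1 = 15
Broadcast last octet = 144 OR 15 = 159

159


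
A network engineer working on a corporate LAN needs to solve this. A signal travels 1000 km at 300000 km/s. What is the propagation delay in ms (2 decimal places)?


Given: distance = 1000 km, speed = 300000 km/s
Delay = distance / speed = 1000 / 300000 seconds
Delay in ms = 1000 * 1000 / 300000
Delay = 3.3333 ms
Rounded to 2 dp = 3.33 ms

3.33


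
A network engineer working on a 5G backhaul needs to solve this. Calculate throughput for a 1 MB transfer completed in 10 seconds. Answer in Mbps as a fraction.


Given: file = 1 MB, time = 10 s
File in Mb = 1 * 8 = 8 Mb
Throughput = 8 / 10 Mbps
Throughput = 4/5 Mbps

4/5


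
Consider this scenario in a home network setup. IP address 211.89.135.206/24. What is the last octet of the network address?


Given: IP = 211.89.135.206, prefix = /24
Subnet mask = 255.255.255.0
Last octet of IP: 206
Last octet of mask: 0
Network last octet = 206 AND 0 = 0

0


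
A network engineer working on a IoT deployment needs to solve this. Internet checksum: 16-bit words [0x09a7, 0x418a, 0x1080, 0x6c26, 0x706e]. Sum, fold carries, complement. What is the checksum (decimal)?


Given words: [0x09a7, 0x418a, 0x1080, 0x6c26, 0x706e]
Step 1: Sum all words
Raw sum = 2471 + 16778 + 4224 + 27686 + 28782 = 79941
Step 2: Fold carry: (14405 + 1) = 14406
One's complement = ~14406 & 0xFFFF = 51129

51129


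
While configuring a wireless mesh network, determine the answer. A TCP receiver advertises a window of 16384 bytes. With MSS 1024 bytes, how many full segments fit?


Given: RWND = 16384 bytes, MSS = 1024 bytes
Full segments = floor(RWND / MSS)
Full segments = floor(16384 / 1024)
Full segments = floor(16.0) = 16

16


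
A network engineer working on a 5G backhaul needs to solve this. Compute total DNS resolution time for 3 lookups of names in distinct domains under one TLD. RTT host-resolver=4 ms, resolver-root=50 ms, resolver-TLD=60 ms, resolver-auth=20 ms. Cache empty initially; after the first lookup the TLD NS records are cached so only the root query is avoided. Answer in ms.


Lookup 1 (cold cache): local + root + TLD + auth = 4 + 50 + 60 + 20 = 134 ms
Lookups 2..3 (TLD NS cached -> skip root; new domain -> still ask TLD and auth): local + TLD + auth = 4 + 60 + 20 = 84 ms each
Remaining 2 lookups: 2 * 84 = 168 ms
Total = 134 + 168 = 302 ms

302


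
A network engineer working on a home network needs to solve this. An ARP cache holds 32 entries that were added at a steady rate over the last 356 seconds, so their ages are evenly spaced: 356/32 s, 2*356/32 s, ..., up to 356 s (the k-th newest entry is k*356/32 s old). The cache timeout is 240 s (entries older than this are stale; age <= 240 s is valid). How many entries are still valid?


Ages are k * 356/32 s for k = 1..32 (spacing = 11.1250 s).
Entry k is valid iff k * 356/32 <= 240 iff k <= 32 * 240 / 356 = 21.5730
n_valid = floor(21.5730) = 21
(n_stale = 32 - 21 = 11)

21


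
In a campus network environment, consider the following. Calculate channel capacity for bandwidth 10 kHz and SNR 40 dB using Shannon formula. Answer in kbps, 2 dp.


Given: B = 10 kHz, SNR = 40 dB
SNR linear = 10^(40/10) = 10000
1 + SNR = 10001
log2(10001) = 13.2878566418
C = 10 * 1000 * 13.2878566418 = 132878.5664 bps
C = 132.878566 kbps -> 132.88 kbps (2 dp)

132.88


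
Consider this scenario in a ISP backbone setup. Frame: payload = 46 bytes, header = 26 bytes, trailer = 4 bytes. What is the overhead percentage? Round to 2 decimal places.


Given: payload = 46 B, header = 26 B, trailer = 4 B
Overhead bytes = header + trailer = 26 + 4 = 30
Total frame = payload + overhead = 46 + 30 = 76
Overhead % = 30 / 76 * 100 = 39.4737% -> 39.47% (2 dp)

39.47


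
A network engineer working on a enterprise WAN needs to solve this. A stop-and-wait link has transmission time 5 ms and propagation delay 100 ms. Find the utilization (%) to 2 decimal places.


Given: Ttrans = 5 ms, Tprop = 100 ms
RTT = 2 * Tprop = 2 * 100 = 200 ms
U = Ttrans / (Ttrans + RTT)
U = 5 / (5 + 200)
U = 5 / 205 = 0.02439
U% = 2.44%

2.44


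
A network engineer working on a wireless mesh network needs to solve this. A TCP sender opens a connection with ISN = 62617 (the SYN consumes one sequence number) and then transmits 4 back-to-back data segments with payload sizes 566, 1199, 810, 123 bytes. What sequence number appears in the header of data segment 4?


The SYN occupies sequence number ISN = 62617, so the first data byte is ISN + 1 = 62618.
SEQ of data segment i = (ISN + 1) + sum of payload sizes of segments 1..i-1.
Segment 1: SEQ = 62618, payload = 566 bytes
Segment 2: SEQ = 63184, payload = 1199 bytes
Segment 3: SEQ = 64383, payload = 810 bytes
Segment 4: SEQ = 65193, payload = 123 bytes
SEQ of segment 4 = 62618 + 566 + 1199 + 810 = 65193

65193


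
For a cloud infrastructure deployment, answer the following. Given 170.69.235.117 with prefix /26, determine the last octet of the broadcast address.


Given: IP = 170.69.235.117, prefix = /26
Host bits = 32 - 26 = 6
Network last octet = 117 AND mask = 64
Host part size = 2^6 - 1 = 63
Broadcast last octet = 64 OR 63 = 127

127


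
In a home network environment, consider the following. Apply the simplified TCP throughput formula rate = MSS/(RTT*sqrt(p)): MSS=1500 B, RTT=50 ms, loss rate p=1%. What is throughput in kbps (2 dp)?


Given: MSS = 1500 bytes, RTT = 50 ms, loss = 1%
RTT in seconds = 50 / 1000 = 0.05
Loss rate = 1% = 0.01
sqrt(loss) = sqrt(0.01) = 0.1
Throughput (bytes/s) = 1500 / (0.05 * 0.1) = 300000.0000
Throughput (kbps) = 300000.0000 * 8 / 1000 = 2400.000000 -> 2400.00 kbps (2 dp)

2400.00


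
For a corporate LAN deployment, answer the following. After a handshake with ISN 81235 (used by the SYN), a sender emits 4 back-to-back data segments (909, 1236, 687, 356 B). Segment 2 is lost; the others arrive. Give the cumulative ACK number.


SYN uses sequence number 81235; first data byte = ISN + 1 = 81236.
Segment 1: SEQ = 81236, len = 909 B, covers [81236, 82144]
Segment 2: SEQ = 82145, len = 1236 B, covers [82145, 83380] [LOST]
Segment 3: SEQ = 83381, len = 687 B, covers [83381, 84067]
Segment 4: SEQ = 84068, len = 356 B, covers [84068, 84423]
In-order data received: bytes [81236, 82144] (segments 1..1).
Segment 2 missing -> gap begins at byte 82145; later segments buffered out of order.
Cumulative ACK = next expected in-order byte = 81236 + 909 = 82145

82145


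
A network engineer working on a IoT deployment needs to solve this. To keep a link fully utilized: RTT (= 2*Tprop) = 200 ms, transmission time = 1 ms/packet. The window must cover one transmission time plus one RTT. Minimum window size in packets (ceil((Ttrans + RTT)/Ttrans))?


Given: Ttrans = 1 ms, RTT = 200 ms (= 2 * Tprop, Tprop = 100 ms)
Time until first ACK returns = Ttrans + RTT = 1 + 200 = 201 ms
Need W * Ttrans >= Ttrans + RTT  ->  W >= (Ttrans + RTT) / Ttrans
(Ttrans + RTT) / Ttrans = 201 / 1 = 201
W_min = ceil(201) = 201

201


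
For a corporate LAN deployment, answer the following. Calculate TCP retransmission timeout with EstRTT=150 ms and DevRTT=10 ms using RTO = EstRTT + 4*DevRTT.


Given: EstRTT = 150 ms, DevRTT = 10 ms
Timeout = EstRTT + 4 * DevRTT
4 * DevRTT = 4 * 10 = 40
Timeout = 150 + 40 = 190 ms

190


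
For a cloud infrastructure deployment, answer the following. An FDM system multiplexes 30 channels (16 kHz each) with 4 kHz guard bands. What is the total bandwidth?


Given: 30 channels, 16 kHz each, guard = 4 kHz
Channel bandwidth = 30 * 16 = 480 kHz
Guard bands = 29 gaps * 4 kHz = 116 kHz
Total = 480 + 116 = 596 kHz

596


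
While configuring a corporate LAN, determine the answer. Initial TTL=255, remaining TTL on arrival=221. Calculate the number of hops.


Given: initial TTL = 255, received TTL = 221
Hops = initial TTL - received TTL
Hops = 255 - 221 = 34

34


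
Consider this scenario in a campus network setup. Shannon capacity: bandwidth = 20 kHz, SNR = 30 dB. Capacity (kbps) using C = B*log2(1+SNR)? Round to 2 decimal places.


Given: B = 20 kHz, SNR = 30 dB
SNR linear = 10^(30/10) = 1000
1 + SNR = 1001
log2(1001) = 9.9672262588
C = 20 * 1000 * 9.9672262588 = 199344.5252 bps
C = 199.344525 kbps -> 199.34 kbps (2 dp)

199.34


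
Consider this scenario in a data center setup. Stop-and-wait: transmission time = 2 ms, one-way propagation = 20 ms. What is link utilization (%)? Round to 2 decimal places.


Given: Ttrans = 2 ms, Tprop = 20 ms
RTT = 2 * Tprop = 2 * 20 = 40 ms
U = Ttrans / (Ttrans + RTT)
U = 2 / (2 + 40)
U = 2 / 42 = 0.047619
U% = 4.76%

4.76


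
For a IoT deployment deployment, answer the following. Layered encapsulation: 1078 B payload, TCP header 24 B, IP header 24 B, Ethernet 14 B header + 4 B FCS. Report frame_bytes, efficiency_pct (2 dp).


TCP segment = 1078 + 24 = 1102 B
IP packet = 1102 + 24 = 1126 B
Ethernet frame = 1126 + 14 + 4 = 1144 B
Efficiency = app / frame = 1078 / 1144 = 0.942308 = 94.2308% -> 94.23% (2 dp)

1144, 94.23


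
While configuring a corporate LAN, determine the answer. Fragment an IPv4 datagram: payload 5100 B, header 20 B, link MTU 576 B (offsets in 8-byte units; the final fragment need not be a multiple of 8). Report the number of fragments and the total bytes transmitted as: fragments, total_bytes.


Max data per non-final fragment = floor((MTU - header)/8)*8 = floor((576 - 20)/8)*8 = floor(556/8)*8 = 552 B
Final fragment needs no 8-byte alignment: it can carry up to MTU - header = 556 B
Non-final fragments needed = ceil((payload - 556) / 552) = ceil(4544/552) = ceil(8.2319) = 9
Number of fragments = 9 + 1 = 10
Fragment sizes (data): 9 * 552 B + 132 B (last, 132 <= 556 OK)
Total bytes sent = payload + n_frags * header = 5100 + 10*20 = 5100 + 200 = 5300 B

10, 5300


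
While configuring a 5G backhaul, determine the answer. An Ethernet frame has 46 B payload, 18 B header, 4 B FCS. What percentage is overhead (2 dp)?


Given: payload = 46 B, header = 18 B, trailer = 4 B
Overhead bytes = header + trailer = 18 + 4 = 22
Total frame = payload + overhead = 46 + 22 = 68
Overhead % = 22 / 68 * 100 = 32.3529% -> 32.35% (2 dp)

32.35


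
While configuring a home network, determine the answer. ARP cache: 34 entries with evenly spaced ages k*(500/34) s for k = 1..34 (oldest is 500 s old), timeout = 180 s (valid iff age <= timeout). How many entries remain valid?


Ages are k * 500/34 s for k = 1..34 (spacing = 14.7059 s).
Entry k is valid iff k * 500/34 <= 180 iff k <= 34 * 180 / 500 = 12.2400
n_valid = floor(12.2400) = 12
(n_stale = 34 - 12 = 22)

12


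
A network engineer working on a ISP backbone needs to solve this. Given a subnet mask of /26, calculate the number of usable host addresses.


Given: subnet mask /26
Host bits = 32 - 26 = 6
Total addresses = 2^6 = 64
Usable hosts = 64 - 2 (network + broadcast) = 62

62


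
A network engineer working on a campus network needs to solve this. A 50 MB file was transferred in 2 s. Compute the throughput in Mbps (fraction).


Given: file = 50 MB, time = 2 s
File in Mb = 50 * 8 = 400 Mb
Throughput = 400 / 2 Mbps
Throughput = 200 Mbps

200


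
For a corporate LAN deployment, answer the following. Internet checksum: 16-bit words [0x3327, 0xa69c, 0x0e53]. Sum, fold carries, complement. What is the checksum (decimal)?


Given words: [0x3327, 0xa69c, 0x0e53]
Step 1: Sum all words
Raw sum = 13095 + 42652 + 3667 = 59414
One's complement = ~59414 & 0xFFFF = 6121

6121


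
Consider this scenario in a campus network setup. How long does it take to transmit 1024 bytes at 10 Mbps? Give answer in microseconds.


Given: packet = 1024 bytes, bandwidth = 10 Mbps
Packet in bits = 1024 * 8 = 8192 bits
Bandwidth = 10 * 10^6 = 10000000 bps
Time = 8192 / 10000000 seconds
Time in us = 8192 * 10^6 / 10000000 = 819.2

819.2


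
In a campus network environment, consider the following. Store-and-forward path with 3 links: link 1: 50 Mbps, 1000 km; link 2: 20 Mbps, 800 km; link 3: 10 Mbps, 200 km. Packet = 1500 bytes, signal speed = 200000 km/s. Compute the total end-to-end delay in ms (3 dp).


Packet = 1500 bytes = 12000 bits. Store-and-forward: sum (t_trans + t_prop) per link.
Link 1: t_trans = 12000/(50*10^6) s = 0.2400 ms; t_prop = 1000/200000 s = 5.0000 ms; subtotal = 5.2400 ms
Link 2: t_trans = 12000/(20*10^6) s = 0.6000 ms; t_prop = 800/200000 s = 4.0000 ms; subtotal = 4.6000 ms
Link 3: t_trans = 12000/(10*10^6) s = 1.2000 ms; t_prop = 200/200000 s = 1.0000 ms; subtotal = 2.2000 ms
End-to-end = 5.2400 + 4.6000 + 2.2000 = 12.0400 ms -> 12.040 ms (3 dp)

12.040


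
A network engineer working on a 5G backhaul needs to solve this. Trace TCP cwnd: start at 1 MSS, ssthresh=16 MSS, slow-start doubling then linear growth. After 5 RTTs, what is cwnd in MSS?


RTT 0: cwnd = 1 MSS (initial)
RTT 1: cwnd = 2 MSS (slow start, doubled)
RTT 2: cwnd = 4 MSS (slow start, doubled)
RTT 3: cwnd = 8 MSS (slow start, doubled)
RTT 4: cwnd = 16 MSS (slow start, doubled)
RTT 5: cwnd = 17 MSS (congestion avoidance, +1)

17


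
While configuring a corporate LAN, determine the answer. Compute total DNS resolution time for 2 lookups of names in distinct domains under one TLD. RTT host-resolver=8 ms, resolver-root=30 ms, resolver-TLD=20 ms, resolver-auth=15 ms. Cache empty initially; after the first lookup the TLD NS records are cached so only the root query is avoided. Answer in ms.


Lookup 1 (cold cache): local + root + TLD + auth = 8 + 30 + 20 + 15 = 73 ms
Lookups 2..2 (TLD NS cached -> skip root; new domain -> still ask TLD and auth): local + TLD + auth = 8 + 20 + 15 = 43 ms each
Remaining 1 lookups: 1 * 43 = 43 ms
Total = 73 + 43 = 116 ms

116


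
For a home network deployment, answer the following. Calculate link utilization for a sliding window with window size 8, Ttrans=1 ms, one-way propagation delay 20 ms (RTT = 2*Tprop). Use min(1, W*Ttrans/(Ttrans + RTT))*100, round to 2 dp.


Given: W = 8, Ttrans = 1 ms, RTT = 40 ms (= 2 * Tprop, Tprop = 20 ms)
Cycle time = Ttrans + RTT = 1 + 40 = 41 ms (first packet sent until its ACK returns)
W * Ttrans = 8 * 1 = 8 ms of sending per cycle
W * Ttrans / (Ttrans + RTT) = 8 / 41 = 0.195122
U = min(1, 0.195122) = 0.195122
U% = 19.51%

19.51


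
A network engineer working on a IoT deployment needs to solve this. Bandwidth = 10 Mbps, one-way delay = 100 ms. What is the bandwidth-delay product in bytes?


Given: bandwidth = 10 Mbps, delay = 100 ms
BDP in bits = 10 * 10^6 * 100 / 1000
BDP in bits = 1000000
BDP in bytes = 1000000 / 8 = 125000

125000


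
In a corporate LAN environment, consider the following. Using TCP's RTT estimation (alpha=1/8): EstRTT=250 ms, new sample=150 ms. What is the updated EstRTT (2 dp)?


Given: EstRTT = 250 ms, SampleRTT = 150 ms, alpha = 1/8
New EstRTT = (1 - alpha) * EstRTT + alpha * SampleRTT
(7/8) * 250 = 218.75
(1/8) * 150 = 18.75
New EstRTT = 218.75 + 18.75 = 237.5 ms -> 237.50 ms (2 dp)

237.50


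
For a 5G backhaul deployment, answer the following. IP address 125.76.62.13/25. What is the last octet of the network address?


Given: IP = 125.76.62.13, prefix = /25
Subnet mask = 255.255.255.128
Last octet of IP: 13
Last octet of mask: 128
Network last octet = 13 AND 128 = 0

0


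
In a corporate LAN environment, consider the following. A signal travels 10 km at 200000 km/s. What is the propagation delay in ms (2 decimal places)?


Given: distance = 10 km, speed = 200000 km/s
Delay = distance / speed = 10 / 200000 seconds
Delay in ms = 10 * 1000 / 200000
Delay = 0.0500 ms
Rounded to 2 dp = 0.05 ms

0.05


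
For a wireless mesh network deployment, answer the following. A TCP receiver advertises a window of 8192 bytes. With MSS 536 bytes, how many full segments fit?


Given: RWND = 8192 bytes, MSS = 536 bytes
Full segments = floor(RWND / MSS)
Full segments = floor(8192 / 536)
Full segments = floor(15.2836) = 15

15


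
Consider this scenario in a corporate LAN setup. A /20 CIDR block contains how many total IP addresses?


Given: CIDR prefix /20
Host bits = 32 - 20 = 12
Total addresses = 2^12 = 4096

4096


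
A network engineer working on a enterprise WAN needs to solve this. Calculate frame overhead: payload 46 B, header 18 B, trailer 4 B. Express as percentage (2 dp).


Given: payload = 46 B, header = 18 B, trailer = 4 B
Overhead bytes = header + trailer = 18 + 4 = 22
Total frame = payload + overhead = 46 + 22 = 68
Overhead % = 22 / 68 * 100 = 32.3529% -> 32.35% (2 dp)

32.35


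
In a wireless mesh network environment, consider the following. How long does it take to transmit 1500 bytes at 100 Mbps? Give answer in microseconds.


Given: packet = 1500 bytes, bandwidth = 100 Mbps
Packet in bits = 1500 * 8 = 12000 bits
Bandwidth = 100 * 10^6 = 100000000 bps
Time = 12000 / 100000000 seconds
Time in us = 12000 * 10^6 / 100000000 = 120

120


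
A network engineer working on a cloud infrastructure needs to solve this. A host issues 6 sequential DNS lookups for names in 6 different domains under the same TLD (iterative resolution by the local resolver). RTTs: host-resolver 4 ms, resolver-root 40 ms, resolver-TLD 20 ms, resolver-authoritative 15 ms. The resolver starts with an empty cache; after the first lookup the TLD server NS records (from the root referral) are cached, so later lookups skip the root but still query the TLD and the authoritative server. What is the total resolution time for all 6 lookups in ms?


Lookup 1 (cold cache): local + root + TLD + auth = 4 + 40 + 20 + 15 = 79 ms
Lookups 2..6 (TLD NS cached -> skip root; new domain -> still ask TLD and auth): local + TLD + auth = 4 + 20 + 15 = 39 ms each
Remaining 5 lookups: 5 * 39 = 195 ms
Total = 79 + 195 = 274 ms

274


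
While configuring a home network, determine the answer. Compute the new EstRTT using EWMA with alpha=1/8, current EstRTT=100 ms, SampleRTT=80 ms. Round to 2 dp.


Given: EstRTT = 100 ms, SampleRTT = 80 ms, alpha = 1/8
New EstRTT = (1 - alpha) * EstRTT + alpha * SampleRTT
(7/8) * 100 = 87.5
(1/8) * 80 = 10
New EstRTT = 87.5 + 10 = 97.5 ms -> 97.50 ms (2 dp)

97.50


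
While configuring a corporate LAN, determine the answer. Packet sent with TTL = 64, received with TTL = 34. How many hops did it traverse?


Given: initial TTL = 64, received TTL = 34
Hops = initial TTL - received TTL
Hops = 64 - 34 = 30

30


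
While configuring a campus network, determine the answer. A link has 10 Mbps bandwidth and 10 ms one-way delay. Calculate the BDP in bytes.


Given: bandwidth = 10 Mbps, delay = 10 ms
BDP in bits = 10 * 10^6 * 10 / 1000
BDP in bits = 100000
BDP in bytes = 100000 / 8 = 12500

12500


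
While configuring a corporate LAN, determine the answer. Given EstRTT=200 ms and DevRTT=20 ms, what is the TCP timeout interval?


Given: EstRTT = 200 ms, DevRTT = 20 ms
Timeout = EstRTT + 4 * DevRTT
4 * DevRTT = 4 * 20 = 80
Timeout = 200 + 80 = 280 ms

280


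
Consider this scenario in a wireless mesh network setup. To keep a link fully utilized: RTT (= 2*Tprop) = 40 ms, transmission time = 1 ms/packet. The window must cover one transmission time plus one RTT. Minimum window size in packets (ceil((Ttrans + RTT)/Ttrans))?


Given: Ttrans = 1 ms, RTT = 40 ms (= 2 * Tprop, Tprop = 20 ms)
Time until first ACK returns = Ttrans + RTT = 1 + 40 = 41 ms
Need W * Ttrans >= Ttrans + RTT  ->  W >= (Ttrans + RTT) / Ttrans
(Ttrans + RTT) / Ttrans = 41 / 1 = 41
W_min = ceil(41) = 41

41


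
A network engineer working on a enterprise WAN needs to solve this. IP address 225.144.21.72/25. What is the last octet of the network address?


Given: IP = 225.144.21.72, prefix = /25
Subnet mask = 255.255.255.128
Last octet of IP: 72
Last octet of mask: 128
Network last octet = 72 AND 128 = 0

0


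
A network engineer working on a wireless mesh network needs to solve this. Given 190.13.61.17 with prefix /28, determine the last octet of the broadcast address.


Given: IP = 190.13.61.17, prefix = /28
Host bits = 32 - 28 = 4
Network last octet = 17 AND mask = 16
Host part size = 2^4 - 1 = 15
Broadcast last octet = 16 OR 15 = 31

31


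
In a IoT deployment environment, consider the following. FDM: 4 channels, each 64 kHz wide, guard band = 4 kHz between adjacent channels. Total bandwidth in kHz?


Given: 4 channels, 64 kHz each, guard = 4 kHz
Channel bandwidth = 4 * 64 = 256 kHz
Guard bands = 3 gaps * 4 kHz = 12 kHz
Total = 256 + 12 = 268 kHz

268


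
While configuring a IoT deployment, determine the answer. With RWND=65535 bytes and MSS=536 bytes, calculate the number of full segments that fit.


Given: RWND = 65535 bytes, MSS = 536 bytes
Full segments = floor(RWND / MSS)
Full segments = floor(65535 / 536)
Full segments = floor(122.2668) = 122

122


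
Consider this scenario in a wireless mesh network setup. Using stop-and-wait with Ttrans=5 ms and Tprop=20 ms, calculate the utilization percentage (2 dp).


Given: Ttrans = 5 ms, Tprop = 20 ms
RTT = 2 * Tprop = 2 * 20 = 40 ms
U = Ttrans / (Ttrans + RTT)
U = 5 / (5 + 40)
U = 5 / 45 = 0.111111
U% = 11.11%

11.11


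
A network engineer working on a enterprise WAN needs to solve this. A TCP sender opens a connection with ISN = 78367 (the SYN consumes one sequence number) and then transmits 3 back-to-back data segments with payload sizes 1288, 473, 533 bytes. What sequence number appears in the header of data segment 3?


The SYN occupies sequence number ISN = 78367, so the first data byte is ISN + 1 = 78368.
SEQ of data segment i = (ISN + 1) + sum of payload sizes of segments 1..i-1.
Segment 1: SEQ = 78368, payload = 1288 bytes
Segment 2: SEQ = 79656, payload = 473 bytes
Segment 3: SEQ = 80129, payload = 533 bytes
SEQ of segment 3 = 78368 + 1288 + 473 = 80129

80129


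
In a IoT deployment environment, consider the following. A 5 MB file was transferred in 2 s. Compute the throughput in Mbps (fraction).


Given: file = 5 MB, time = 2 s
File in Mb = 5 * 8 = 40 Mb
Throughput = 40 / 2 Mbps
Throughput = 20 Mbps

20


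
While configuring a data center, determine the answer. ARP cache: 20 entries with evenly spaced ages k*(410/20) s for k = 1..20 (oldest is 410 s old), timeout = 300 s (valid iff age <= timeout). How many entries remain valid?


Ages are k * 410/20 s for k = 1..20 (spacing = 20.5000 s).
Entry k is valid iff k * 410/20 <= 300 iff k <= 20 * 300 / 410 = 14.6341
n_valid = floor(14.6341) = 14
(n_stale = 20 - 14 = 6)

14


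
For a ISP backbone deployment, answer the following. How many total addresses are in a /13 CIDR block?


Given: CIDR prefix /13
Host bits = 32 - 13 = 19
Total addresses = 2^19 = 524288

524288


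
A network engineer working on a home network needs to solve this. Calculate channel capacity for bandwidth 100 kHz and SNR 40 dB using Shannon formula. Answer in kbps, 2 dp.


Given: B = 100 kHz, SNR = 40 dB
SNR linear = 10^(40/10) = 10000
1 + SNR = 10001
log2(10001) = 13.2878566418
C = 100 * 1000 * 13.2878566418 = 1328785.6642 bps
C = 1328.785664 kbps -> 1328.79 kbps (2 dp)

1328.79


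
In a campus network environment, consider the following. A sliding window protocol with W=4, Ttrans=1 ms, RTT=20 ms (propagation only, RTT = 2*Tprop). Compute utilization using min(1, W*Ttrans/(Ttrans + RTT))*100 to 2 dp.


Given: W = 4, Ttrans = 1 ms, RTT = 20 ms (= 2 * Tprop, Tprop = 10 ms)
Cycle time = Ttrans + RTT = 1 + 20 = 21 ms (first packet sent until its ACK returns)
W * Ttrans = 4 * 1 = 4 ms of sending per cycle
W * Ttrans / (Ttrans + RTT) = 4 / 21 = 0.190476
U = min(1, 0.190476) = 0.190476
U% = 19.05%

19.05


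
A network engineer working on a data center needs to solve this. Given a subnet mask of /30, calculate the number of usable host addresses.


Given: subnet mask /30
Host bits = 32 - 30 = 2
Total addresses = 2^2 = 4
Usable hosts = 4 - 2 (network + broadcast) = 2

2


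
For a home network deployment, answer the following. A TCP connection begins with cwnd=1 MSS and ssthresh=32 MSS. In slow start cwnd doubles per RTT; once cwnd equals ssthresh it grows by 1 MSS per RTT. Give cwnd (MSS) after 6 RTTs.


RTT 0: cwnd = 1 MSS (initial)
RTT 1: cwnd = 2 MSS (slow start, doubled)
RTT 2: cwnd = 4 MSS (slow start, doubled)
RTT 3: cwnd = 8 MSS (slow start, doubled)
RTT 4: cwnd = 16 MSS (slow start, doubled)
RTT 5: cwnd = 32 MSS (slow start, doubled)
RTT 6: cwnd = 33 MSS (congestion avoidance, +1)

33


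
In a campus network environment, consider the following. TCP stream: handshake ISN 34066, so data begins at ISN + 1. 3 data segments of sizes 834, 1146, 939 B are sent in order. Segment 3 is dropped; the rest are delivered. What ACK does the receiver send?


SYN uses sequence number 34066; first data byte = ISN + 1 = 34067.
Segment 1: SEQ = 34067, len = 834 B, covers [34067, 34900]
Segment 2: SEQ = 34901, len = 1146 B, covers [34901, 36046]
Segment 3: SEQ = 36047, len = 939 B, covers [36047, 36985] [LOST]
In-order data received: bytes [34067, 36046] (segments 1..2).
Segment 3 missing -> gap begins at byte 36047.
Cumulative ACK = next expected in-order byte = 34067 + 834 + 1146 = 36047

36047


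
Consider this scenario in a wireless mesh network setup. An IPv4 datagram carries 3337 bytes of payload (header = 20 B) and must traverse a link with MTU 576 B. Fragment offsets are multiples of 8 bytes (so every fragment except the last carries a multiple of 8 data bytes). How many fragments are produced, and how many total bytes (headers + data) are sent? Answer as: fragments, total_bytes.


Max data per non-final fragment = floor((MTU - header)/8)*8 = floor((576 - 20)/8)*8 = floor(556/8)*8 = 552 B
Final fragment needs no 8-byte alignment: it can carry up to MTU - header = 556 B
Non-final fragments needed = ceil((payload - 556) / 552) = ceil(2781/552) = ceil(5.0380) = 6
Number of fragments = 6 + 1 = 7
Fragment sizes (data): 6 * 552 B + 25 B (last, 25 <= 556 OK)
Total bytes sent = payload + n_frags * header = 3337 + 7*20 = 3337 + 140 = 3477 B

7, 3477


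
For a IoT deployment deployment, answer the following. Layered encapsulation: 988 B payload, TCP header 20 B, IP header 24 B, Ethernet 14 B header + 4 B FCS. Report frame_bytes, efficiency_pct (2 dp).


TCP segment = 988 + 20 = 1008 B
IP packet = 1008 + 24 = 1032 B
Ethernet frame = 1032 + 14 + 4 = 1050 B
Efficiency = app / frame = 988 / 1050 = 0.940952 = 94.0952% -> 94.10% (2 dp)

1050, 94.10


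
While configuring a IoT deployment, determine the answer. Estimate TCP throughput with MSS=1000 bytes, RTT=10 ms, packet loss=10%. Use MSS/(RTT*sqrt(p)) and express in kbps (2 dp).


Given: MSS = 1000 bytes, RTT = 10 ms, loss = 10%
RTT in seconds = 10 / 1000 = 0.01
Loss rate = 10% = 0.1
sqrt(loss) = sqrt(0.1) = 0.316227766017
Throughput (bytes/s) = 1000 / (0.01 * 0.316227766017) = 316227.7660
Throughput (kbps) = 316227.7660 * 8 / 1000 = 2529.822128 -> 2529.82 kbps (2 dp)

2529.82


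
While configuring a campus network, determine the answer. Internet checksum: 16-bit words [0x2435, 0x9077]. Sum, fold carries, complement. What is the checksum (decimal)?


Given words: [0x2435, 0x9077]
Step 1: Sum all words
Raw sum = 9269 + 36983 = 46252
One's complement = ~46252 & 0xFFFF = 19283

19283


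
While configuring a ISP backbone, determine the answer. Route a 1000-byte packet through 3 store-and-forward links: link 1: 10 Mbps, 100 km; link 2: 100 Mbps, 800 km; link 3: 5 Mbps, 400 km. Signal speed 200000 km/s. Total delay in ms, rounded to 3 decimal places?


Packet = 1000 bytes = 8000 bits. Store-and-forward: sum (t_trans + t_prop) per link.
Link 1: t_trans = 8000/(10*10^6) s = 0.8000 ms; t_prop = 100/200000 s = 0.5000 ms; subtotal = 1.3000 ms
Link 2: t_trans = 8000/(100*10^6) s = 0.0800 ms; t_prop = 800/200000 s = 4.0000 ms; subtotal = 4.0800 ms
Link 3: t_trans = 8000/(5*10^6) s = 1.6000 ms; t_prop = 400/200000 s = 2.0000 ms; subtotal = 3.6000 ms
End-to-end = 1.3000 + 4.0800 + 3.6000 = 8.9800 ms -> 8.980 ms (3 dp)

8.980


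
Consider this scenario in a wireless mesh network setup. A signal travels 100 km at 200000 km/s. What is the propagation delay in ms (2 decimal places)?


Given: distance = 100 km, speed = 200000 km/s
Delay = distance / speed = 100 / 200000 seconds
Delay in ms = 100 * 1000 / 200000
Delay = 0.5000 ms
Rounded to 2 dp = 0.50 ms

0.50


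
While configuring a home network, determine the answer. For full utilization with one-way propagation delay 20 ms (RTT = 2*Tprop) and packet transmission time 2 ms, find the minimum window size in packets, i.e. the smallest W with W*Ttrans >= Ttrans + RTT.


Given: Ttrans = 2 ms, RTT = 40 ms (= 2 * Tprop, Tprop = 20 ms)
Time until first ACK returns = Ttrans + RTT = 2 + 40 = 42 ms
Need W * Ttrans >= Ttrans + RTT  ->  W >= (Ttrans + RTT) / Ttrans
(Ttrans + RTT) / Ttrans = 42 / 2 = 21
W_min = ceil(21) = 21

21


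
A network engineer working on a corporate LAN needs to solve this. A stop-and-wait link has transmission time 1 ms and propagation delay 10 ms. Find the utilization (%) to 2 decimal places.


Given: Ttrans = 1 ms, Tprop = 10 ms
RTT = 2 * Tprop = 2 * 10 = 20 ms
U = Ttrans / (Ttrans + RTT)
U = 1 / (1 + 20)
U = 1 / 21 = 0.047619
U% = 4.76%

4.76


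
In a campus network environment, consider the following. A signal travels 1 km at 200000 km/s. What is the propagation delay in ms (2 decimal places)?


Given: distance = 1 km, speed = 200000 km/s
Delay = distance / speed = 1 / 200000 seconds
Delay in ms = 1 * 1000 / 200000
Delay = 0.0050 ms
Rounded to 2 dp = 0.01 ms

0.01
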